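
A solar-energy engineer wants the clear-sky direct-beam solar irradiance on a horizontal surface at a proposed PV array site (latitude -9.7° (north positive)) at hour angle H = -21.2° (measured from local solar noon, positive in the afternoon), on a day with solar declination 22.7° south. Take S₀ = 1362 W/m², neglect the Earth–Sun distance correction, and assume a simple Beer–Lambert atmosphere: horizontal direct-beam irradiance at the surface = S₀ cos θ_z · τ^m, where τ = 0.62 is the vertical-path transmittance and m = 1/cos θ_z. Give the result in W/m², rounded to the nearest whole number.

cos θ_z = sin(-9.7°) sin(-22.7°) + cos(-9.7°) cos(-22.7°) cos(-21.20°) = 0.0650 + 0.8478 = 0.9128.
Air mass m = 1/cos θ_z = 1/0.9128 = 1.096; τ^m = 0.62^1.096 = 0.5922.
Surface direct beam = 1362 × 0.9128 × 0.5922 = 736.24 W/m².

736 W/m²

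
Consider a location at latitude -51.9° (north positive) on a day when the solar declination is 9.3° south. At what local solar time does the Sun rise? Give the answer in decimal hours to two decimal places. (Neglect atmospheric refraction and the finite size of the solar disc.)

−tan φ tan δ = −(-1.2753)(-0.1638) = -0.2089; H_s = arccos(-0.2089) = 102.06°.
Sunrise is at 12 − H_s/15 = 12 − 6.804 = 5.196 h local solar time.

5.20 h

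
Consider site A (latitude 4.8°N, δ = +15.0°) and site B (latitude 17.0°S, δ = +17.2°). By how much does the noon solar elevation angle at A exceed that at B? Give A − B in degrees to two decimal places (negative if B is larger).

A: 90° − |4.8 − (15.0)| = 79.80°.
B: 90° − |-17.0 − (17.2)| = 55.80°.
A − B = 79.80 − 55.80 = 24.00°.

+24.00°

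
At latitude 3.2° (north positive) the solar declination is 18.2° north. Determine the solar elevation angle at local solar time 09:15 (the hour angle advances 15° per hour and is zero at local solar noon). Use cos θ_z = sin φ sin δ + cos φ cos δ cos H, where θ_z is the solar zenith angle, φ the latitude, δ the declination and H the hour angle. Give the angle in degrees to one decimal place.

46.9°

Hour angle H = 15° × (9.25 − 12) = -41.25°.
cos θ_z = sin(3.2°) sin(18.2°) + cos(3.2°) cos(18.2°) cos(-41.25°) = 0.0174 + 0.7131 = 0.7305.
θ_z = arccos(0.7305) = 43.07°, so the elevation is 90° − 43.07° = 46.93°.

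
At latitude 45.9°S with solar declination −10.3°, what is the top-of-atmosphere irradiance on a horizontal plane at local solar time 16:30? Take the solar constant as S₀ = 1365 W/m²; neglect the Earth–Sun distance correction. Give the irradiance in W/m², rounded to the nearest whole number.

533 W/m²

Hour angle H = 15° × (16.5 − 12) = 67.50°.
cos θ_z = sin φ sin δ + cos φ cos δ cos H = (-0.7181)(-0.1788) + (0.6959)(0.9839)(0.3827) = 0.3904.
Top-of-atmosphere irradiance = S₀ cos θ_z = 1365 × 0.3904 = 532.90 W/m².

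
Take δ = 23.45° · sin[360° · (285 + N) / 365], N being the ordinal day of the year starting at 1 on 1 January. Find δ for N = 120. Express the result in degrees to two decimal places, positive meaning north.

360 × (285 + 120) / 365 = 399.452°; sin(399.452°) = 0.6354.
δ = 23.45 × 0.6354 = 14.900° ≈ +14.90°.

+14.90°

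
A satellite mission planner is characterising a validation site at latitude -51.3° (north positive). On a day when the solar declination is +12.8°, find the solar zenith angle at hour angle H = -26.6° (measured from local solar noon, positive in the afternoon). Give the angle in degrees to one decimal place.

68.1°

cos θ_z = sin(-51.3°) sin(12.8°) + cos(-51.3°) cos(12.8°) cos(-26.60°) = -0.1729 + 0.5452 = 0.3723.
θ_z = arccos(0.3723) = 68.14°.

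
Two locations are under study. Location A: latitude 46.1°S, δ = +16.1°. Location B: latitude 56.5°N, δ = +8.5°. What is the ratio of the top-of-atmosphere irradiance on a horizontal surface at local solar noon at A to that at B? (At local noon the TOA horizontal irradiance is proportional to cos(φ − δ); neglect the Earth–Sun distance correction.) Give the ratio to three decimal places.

0.697

A: cos θ_z = cos(-46.1° − (16.1°)) = 0.4664.
B: cos θ_z = cos(56.5° − (8.5°)) = 0.6691.
Ratio A/B = 0.4664 / 0.6691 = 0.6971.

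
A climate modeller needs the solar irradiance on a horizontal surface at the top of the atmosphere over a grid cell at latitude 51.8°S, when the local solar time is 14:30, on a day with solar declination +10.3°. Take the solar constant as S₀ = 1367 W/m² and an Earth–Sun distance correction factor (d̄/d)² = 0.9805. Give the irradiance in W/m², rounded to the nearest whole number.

459 W/m²

Hour angle H = 15° × (14.5 − 12) = 37.50°.
cos θ_z = sin φ sin δ + cos φ cos δ cos H = (-0.7859)(0.1788) + (0.6184)(0.9839)(0.7934) = 0.3422.
Top-of-atmosphere irradiance = S₀ (d̄/d)² cos θ_z = 1367 × 0.9805 × 0.3422 = 458.67 W/m².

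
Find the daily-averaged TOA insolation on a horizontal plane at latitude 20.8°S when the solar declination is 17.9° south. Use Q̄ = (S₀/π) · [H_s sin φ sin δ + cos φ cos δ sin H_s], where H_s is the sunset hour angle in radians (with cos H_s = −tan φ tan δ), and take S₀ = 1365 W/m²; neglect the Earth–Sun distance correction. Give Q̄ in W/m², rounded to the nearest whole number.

464 W/m²

−tan φ tan δ = −(-0.3799)(-0.3230) = -0.1227; H_s = arccos(-0.1227) = 97.05°. In radians, H_s = 1.6938.
H_s sin φ sin δ = 1.6938 × -0.3551 × -0.3074 = 0.1849.
cos φ cos δ sin H_s = 0.9348 × 0.9516 × 0.9924 = 0.8828.
Q̄ = (1365/π) × (0.1849 + 0.8828) = 434.49 × 1.0677 = 463.90 W/m².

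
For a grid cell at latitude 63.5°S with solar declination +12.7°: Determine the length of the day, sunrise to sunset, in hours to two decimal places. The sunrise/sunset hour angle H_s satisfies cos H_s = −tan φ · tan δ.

The sunset hour angle satisfies cos H_s = −tan φ tan δ = 0.4520, giving H_s = 63.13°.
Day length = 2 H_s / 15° h⁻¹ = 126.26° / 15 = 8.417 h.

8.42 hours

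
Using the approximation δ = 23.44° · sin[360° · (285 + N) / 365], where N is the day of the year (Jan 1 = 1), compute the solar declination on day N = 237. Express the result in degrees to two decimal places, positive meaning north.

360 × (285 + 237) / 365 = 514.849°; sin(514.849°) = 0.4250.
δ = 23.44 × 0.4250 = 9.962° ≈ +9.96°.

+9.96°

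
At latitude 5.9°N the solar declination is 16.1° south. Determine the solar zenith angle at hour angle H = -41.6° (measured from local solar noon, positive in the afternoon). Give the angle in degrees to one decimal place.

46.7°

cos θ_z = sin φ sin δ + cos φ cos δ cos H = (0.1028)(-0.2773) + (0.9947)(0.9608)(0.7478) = 0.6862.
θ_z = arccos(0.6862) = 46.67°.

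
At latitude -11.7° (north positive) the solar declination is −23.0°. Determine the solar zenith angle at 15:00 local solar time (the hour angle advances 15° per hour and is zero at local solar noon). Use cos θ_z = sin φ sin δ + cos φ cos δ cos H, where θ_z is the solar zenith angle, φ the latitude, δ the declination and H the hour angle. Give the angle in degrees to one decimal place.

Hour angle H = 15° × (15 − 12) = 45.00°.
cos θ_z = sin(-11.7°) sin(-23.0°) + cos(-11.7°) cos(-23.0°) cos(45.00°) = 0.0792 + 0.6374 = 0.7166.
θ_z = arccos(0.7166) = 44.23°.

44.2°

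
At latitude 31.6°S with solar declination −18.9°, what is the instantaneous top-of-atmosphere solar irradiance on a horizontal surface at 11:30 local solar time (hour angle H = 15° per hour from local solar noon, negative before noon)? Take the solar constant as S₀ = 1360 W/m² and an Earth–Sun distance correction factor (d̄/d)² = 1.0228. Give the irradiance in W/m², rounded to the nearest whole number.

1347 W/m²

Hour angle H = 15° × (11.5 − 12) = -7.50°.
With φ = -31.6°, δ = -18.9°, H = -7.50°: sin φ sin δ = 0.1697, cos φ cos δ cos H = 0.7989, so cos θ_z = 0.9686.
Top-of-atmosphere irradiance = S₀ (d̄/d)² cos θ_z = 1360 × 1.0228 × 0.9686 = 1347.33 W/m².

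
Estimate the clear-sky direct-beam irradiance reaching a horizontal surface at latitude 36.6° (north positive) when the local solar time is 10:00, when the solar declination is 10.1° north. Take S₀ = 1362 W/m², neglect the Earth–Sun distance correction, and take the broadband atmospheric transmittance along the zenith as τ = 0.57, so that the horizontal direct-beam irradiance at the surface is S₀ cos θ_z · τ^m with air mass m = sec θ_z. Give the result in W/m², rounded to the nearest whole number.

Hour angle H = 15° × (10 − 12) = -30.00°.
With φ = 36.6°, δ = 10.1°, H = -30.00°: sin φ sin δ = 0.1046, cos φ cos δ cos H = 0.6845, so cos θ_z = 0.7891.
Air mass m = 1/cos θ_z = 1/0.7891 = 1.267; τ^m = 0.57^1.267 = 0.4906.
Surface direct beam = 1362 × 0.7891 × 0.4906 = 527.27 W/m².

527 W/m²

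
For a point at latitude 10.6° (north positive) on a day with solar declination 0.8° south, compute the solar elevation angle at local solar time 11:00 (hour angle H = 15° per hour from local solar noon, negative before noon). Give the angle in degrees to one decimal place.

71.2°

Hour angle H = 15° × (11 − 12) = -15.00°.
With φ = 10.6°, δ = -0.8°, H = -15.00°: sin φ sin δ = -0.0026, cos φ cos δ cos H = 0.9494, so cos θ_z = 0.9468.
θ_z = arccos(0.9468) = 18.77°, so the elevation is 90° − 18.77° = 71.23°.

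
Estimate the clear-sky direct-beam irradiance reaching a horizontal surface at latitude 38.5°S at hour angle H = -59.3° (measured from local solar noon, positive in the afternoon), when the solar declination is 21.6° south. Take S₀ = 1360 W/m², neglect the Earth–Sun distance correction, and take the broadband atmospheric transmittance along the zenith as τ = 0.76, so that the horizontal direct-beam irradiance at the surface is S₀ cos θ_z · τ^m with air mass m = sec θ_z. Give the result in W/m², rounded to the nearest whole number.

517 W/m²

cos θ_z = sin(-38.5°) sin(-21.6°) + cos(-38.5°) cos(-21.6°) cos(-59.30°) = 0.2292 + 0.3715 = 0.6007.
Air mass m = 1/cos θ_z = 1/0.6007 = 1.665; τ^m = 0.76^1.665 = 0.6332.
Surface direct beam = 1360 × 0.6007 × 0.6332 = 517.29 W/m².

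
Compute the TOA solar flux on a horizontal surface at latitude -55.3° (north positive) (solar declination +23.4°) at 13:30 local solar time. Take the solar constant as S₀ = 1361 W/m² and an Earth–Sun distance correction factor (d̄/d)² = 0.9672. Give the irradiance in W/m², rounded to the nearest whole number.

Hour angle H = 15° × (13.5 − 12) = 22.50°.
cos θ_z = sin φ sin δ + cos φ cos δ cos H = (-0.8221)(0.3971) + (0.5693)(0.9178)(0.9239) = 0.1563.
Top-of-atmosphere irradiance = S₀ (d̄/d)² cos θ_z = 1361 × 0.9672 × 0.1563 = 205.75 W/m².

206 W/m²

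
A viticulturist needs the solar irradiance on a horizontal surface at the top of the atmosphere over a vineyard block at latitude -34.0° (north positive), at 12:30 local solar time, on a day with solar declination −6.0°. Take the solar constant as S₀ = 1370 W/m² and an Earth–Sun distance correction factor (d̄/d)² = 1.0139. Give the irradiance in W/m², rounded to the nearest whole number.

1217 W/m²

Hour angle H = 15° × (12.5 − 12) = 7.50°.
With φ = -34.0°, δ = -6.0°, H = 7.50°: sin φ sin δ = 0.0585, cos φ cos δ cos H = 0.8174, so cos θ_z = 0.8759.
Top-of-atmosphere irradiance = S₀ (d̄/d)² cos θ_z = 1370 × 1.0139 × 0.8759 = 1216.66 W/m².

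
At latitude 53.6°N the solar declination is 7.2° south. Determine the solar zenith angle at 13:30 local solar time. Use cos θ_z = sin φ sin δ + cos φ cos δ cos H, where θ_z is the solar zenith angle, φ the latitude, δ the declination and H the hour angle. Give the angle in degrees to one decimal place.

63.7°

Hour angle H = 15° × (13.5 − 12) = 22.50°.
cos θ_z = sin φ sin δ + cos φ cos δ cos H = (0.8049)(-0.1253) + (0.5934)(0.9921)(0.9239) = 0.4431.
θ_z = arccos(0.4431) = 63.70°.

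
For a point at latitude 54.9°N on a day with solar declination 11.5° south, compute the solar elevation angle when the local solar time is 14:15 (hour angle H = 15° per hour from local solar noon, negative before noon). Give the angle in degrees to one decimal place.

17.8°

Hour angle H = 15° × (14.25 − 12) = 33.75°.
With φ = 54.9°, δ = -11.5°, H = 33.75°: sin φ sin δ = -0.1631, cos φ cos δ cos H = 0.4685, so cos θ_z = 0.3054.
θ_z = arccos(0.3054) = 72.22°, so the elevation is 90° − 72.22° = 17.78°.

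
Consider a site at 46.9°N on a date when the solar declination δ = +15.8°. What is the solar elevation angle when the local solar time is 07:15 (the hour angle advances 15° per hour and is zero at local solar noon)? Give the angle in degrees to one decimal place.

24.2°

Hour angle H = 15° × (7.25 − 12) = -71.25°.
cos θ_z = sin φ sin δ + cos φ cos δ cos H = (0.7302)(0.2723) + (0.6833)(0.9622)(0.3214) = 0.4101.
θ_z = arccos(0.4101) = 65.79°, so the elevation is 90° − 65.79° = 24.21°.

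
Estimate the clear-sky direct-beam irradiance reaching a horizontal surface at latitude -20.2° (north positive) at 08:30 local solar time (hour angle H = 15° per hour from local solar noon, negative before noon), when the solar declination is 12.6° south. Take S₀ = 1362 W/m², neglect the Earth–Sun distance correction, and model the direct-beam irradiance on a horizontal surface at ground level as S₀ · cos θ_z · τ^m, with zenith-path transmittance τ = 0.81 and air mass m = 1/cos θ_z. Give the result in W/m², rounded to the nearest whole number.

Hour angle H = 15° × (8.5 − 12) = -52.50°.
With φ = -20.2°, δ = -12.6°, H = -52.50°: sin φ sin δ = 0.0753, cos φ cos δ cos H = 0.5576, so cos θ_z = 0.6329.
Air mass m = 1/cos θ_z = 1/0.6329 = 1.580; τ^m = 0.81^1.580 = 0.7168.
Surface direct beam = 1362 × 0.6329 × 0.7168 = 617.89 W/m².

618 W/m²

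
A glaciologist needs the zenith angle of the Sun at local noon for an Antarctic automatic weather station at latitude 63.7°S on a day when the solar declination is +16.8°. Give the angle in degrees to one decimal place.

80.5°

At local solar noon the hour angle is zero, so the zenith angle is |φ − δ| = |-63.7° − (16.8°)| = 80.5°.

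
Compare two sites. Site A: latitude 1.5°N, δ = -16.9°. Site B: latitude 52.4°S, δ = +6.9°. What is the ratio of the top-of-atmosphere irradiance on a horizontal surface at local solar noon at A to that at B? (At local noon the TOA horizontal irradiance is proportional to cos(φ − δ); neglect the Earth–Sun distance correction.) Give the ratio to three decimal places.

1.859

A: cos θ_z = cos(1.5° − (-16.9°)) = 0.9489.
B: cos θ_z = cos(-52.4° − (6.9°)) = 0.5105.
Ratio A/B = 0.9489 / 0.5105 = 1.8588.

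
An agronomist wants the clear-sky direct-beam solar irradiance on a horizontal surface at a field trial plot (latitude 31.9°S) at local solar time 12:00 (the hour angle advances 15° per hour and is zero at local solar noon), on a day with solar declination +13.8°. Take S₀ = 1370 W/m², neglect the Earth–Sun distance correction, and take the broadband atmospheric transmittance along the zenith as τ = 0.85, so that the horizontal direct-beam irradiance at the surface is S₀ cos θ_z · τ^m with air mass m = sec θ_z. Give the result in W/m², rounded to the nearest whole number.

758 W/m²

Hour angle H = 15° × (12 − 12) = 0.00°.
cos θ_z = sin(-31.9°) sin(13.8°) + cos(-31.9°) cos(13.8°) cos(0.00°) = -0.1261 + 0.8245 = 0.6984.
Air mass m = 1/cos θ_z = 1/0.6984 = 1.432; τ^m = 0.85^1.432 = 0.7924.
Surface direct beam = 1370 × 0.6984 × 0.7924 = 758.17 W/m².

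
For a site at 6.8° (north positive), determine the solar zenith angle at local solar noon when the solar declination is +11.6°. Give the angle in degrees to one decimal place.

At local solar noon the hour angle is zero, so the zenith angle is |φ − δ| = |6.8° − (11.6°)| = 4.8°.

4.8°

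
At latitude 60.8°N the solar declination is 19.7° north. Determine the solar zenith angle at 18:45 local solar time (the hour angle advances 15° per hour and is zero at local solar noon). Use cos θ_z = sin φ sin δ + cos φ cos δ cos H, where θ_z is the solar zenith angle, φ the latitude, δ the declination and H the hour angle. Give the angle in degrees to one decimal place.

Hour angle H = 15° × (18.75 − 12) = 101.25°.
cos θ_z = sin(60.8°) sin(19.7°) + cos(60.8°) cos(19.7°) cos(101.25°) = 0.2943 + -0.0896 = 0.2047.
θ_z = arccos(0.2047) = 78.19°.

78.2°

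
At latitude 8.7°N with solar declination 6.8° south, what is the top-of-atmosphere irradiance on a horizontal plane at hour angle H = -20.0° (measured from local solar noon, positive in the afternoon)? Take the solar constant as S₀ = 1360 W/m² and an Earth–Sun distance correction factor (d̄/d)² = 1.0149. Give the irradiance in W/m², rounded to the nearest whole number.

With φ = 8.7°, δ = -6.8°, H = -20.00°: sin φ sin δ = -0.0179, cos φ cos δ cos H = 0.9223, so cos θ_z = 0.9044.
Top-of-atmosphere irradiance = S₀ (d̄/d)² cos θ_z = 1360 × 1.0149 × 0.9044 = 1248.31 W/m².

1248 W/m²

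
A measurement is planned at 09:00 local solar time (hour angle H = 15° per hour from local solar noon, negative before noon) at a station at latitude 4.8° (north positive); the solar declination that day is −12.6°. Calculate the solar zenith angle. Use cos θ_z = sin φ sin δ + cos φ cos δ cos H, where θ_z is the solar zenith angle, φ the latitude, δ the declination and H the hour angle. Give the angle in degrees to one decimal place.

Hour angle H = 15° × (9 − 12) = -45.00°.
cos θ_z = sin φ sin δ + cos φ cos δ cos H = (0.0837)(-0.2181) + (0.9965)(0.9759)(0.7071) = 0.6694.
θ_z = arccos(0.6694) = 47.98°.

48.0°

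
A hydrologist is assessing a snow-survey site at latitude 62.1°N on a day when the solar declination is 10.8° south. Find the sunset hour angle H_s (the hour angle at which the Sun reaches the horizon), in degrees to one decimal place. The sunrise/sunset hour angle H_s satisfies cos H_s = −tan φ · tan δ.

68.9°

−tan φ tan δ = −(1.8887)(-0.1908) = 0.3604; H_s = arccos(0.3604) = 68.88°.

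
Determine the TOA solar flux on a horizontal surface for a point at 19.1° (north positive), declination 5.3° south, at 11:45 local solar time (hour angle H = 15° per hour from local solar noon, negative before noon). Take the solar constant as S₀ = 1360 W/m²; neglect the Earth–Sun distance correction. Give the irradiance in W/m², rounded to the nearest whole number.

1236 W/m²

Hour angle H = 15° × (11.75 − 12) = -3.75°.
cos θ_z = sin φ sin δ + cos φ cos δ cos H = (0.3272)(-0.0924) + (0.9449)(0.9957)(0.9979) = 0.9086.
Top-of-atmosphere irradiance = S₀ cos θ_z = 1360 × 0.9086 = 1235.70 W/m².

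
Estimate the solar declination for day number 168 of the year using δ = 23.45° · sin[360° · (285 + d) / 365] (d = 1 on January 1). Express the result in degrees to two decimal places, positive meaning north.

360 × (285 + 168) / 365 = 446.795°; sin(446.795°) = 0.9984.
δ = 23.45 × 0.9984 = 23.412° ≈ +23.41°.

+23.41°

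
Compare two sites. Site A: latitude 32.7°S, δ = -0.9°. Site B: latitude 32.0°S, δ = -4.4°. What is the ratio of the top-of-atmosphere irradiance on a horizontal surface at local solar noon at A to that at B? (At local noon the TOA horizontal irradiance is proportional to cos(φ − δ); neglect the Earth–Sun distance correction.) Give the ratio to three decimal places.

A: cos θ_z = cos(-32.7° − (-0.9°)) = 0.8499.
B: cos θ_z = cos(-32.0° − (-4.4°)) = 0.8862.
Ratio A/B = 0.8499 / 0.8862 = 0.9590.

0.959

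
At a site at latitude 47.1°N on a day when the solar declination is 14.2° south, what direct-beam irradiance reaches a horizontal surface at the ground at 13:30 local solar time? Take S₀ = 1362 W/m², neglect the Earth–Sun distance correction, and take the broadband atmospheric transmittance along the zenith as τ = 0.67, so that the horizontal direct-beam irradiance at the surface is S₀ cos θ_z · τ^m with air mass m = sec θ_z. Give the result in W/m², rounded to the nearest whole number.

Hour angle H = 15° × (13.5 − 12) = 22.50°.
cos θ_z = sin φ sin δ + cos φ cos δ cos H = (0.7325)(-0.2453) + (0.6807)(0.9694)(0.9239) = 0.4300.
Air mass m = 1/cos θ_z = 1/0.4300 = 2.326; τ^m = 0.67^2.326 = 0.3940.
Surface direct beam = 1362 × 0.4300 × 0.3940 = 230.75 W/m².

231 W/m²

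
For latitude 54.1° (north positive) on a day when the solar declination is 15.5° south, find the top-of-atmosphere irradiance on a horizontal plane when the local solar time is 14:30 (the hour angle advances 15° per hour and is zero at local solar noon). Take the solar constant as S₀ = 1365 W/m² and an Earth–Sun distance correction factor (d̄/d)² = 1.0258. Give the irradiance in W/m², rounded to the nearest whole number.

325 W/m²

Hour angle H = 15° × (14.5 − 12) = 37.50°.
With φ = 54.1°, δ = -15.5°, H = 37.50°: sin φ sin δ = -0.2165, cos φ cos δ cos H = 0.4483, so cos θ_z = 0.2318.
Top-of-atmosphere irradiance = S₀ (d̄/d)² cos θ_z = 1365 × 1.0258 × 0.2318 = 324.57 W/m².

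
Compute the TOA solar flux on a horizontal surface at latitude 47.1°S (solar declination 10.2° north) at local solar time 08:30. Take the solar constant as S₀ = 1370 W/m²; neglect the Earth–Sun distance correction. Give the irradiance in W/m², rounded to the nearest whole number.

Hour angle H = 15° × (8.5 − 12) = -52.50°.
cos θ_z = sin(-47.1°) sin(10.2°) + cos(-47.1°) cos(10.2°) cos(-52.50°) = -0.1297 + 0.4078 = 0.2781.
Top-of-atmosphere irradiance = S₀ cos θ_z = 1370 × 0.2781 = 381.00 W/m².

381 W/m²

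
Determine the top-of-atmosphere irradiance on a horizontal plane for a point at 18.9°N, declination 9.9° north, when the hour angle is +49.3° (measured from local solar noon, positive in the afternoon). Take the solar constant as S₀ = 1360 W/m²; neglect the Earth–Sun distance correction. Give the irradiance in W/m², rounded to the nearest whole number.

902 W/m²

cos θ_z = sin φ sin δ + cos φ cos δ cos H = (0.3239)(0.1719) + (0.9461)(0.9851)(0.6521) = 0.6634.
Top-of-atmosphere irradiance = S₀ cos θ_z = 1360 × 0.6634 = 902.22 W/m².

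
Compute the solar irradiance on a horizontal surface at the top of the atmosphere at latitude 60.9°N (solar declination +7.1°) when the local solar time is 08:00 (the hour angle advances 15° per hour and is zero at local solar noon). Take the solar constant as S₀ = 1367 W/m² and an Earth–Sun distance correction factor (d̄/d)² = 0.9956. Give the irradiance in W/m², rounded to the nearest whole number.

475 W/m²

Hour angle H = 15° × (8 − 12) = -60.00°.
cos θ_z = sin(60.9°) sin(7.1°) + cos(60.9°) cos(7.1°) cos(-60.00°) = 0.1080 + 0.2413 = 0.3493.
Top-of-atmosphere irradiance = S₀ (d̄/d)² cos θ_z = 1367 × 0.9956 × 0.3493 = 475.39 W/m².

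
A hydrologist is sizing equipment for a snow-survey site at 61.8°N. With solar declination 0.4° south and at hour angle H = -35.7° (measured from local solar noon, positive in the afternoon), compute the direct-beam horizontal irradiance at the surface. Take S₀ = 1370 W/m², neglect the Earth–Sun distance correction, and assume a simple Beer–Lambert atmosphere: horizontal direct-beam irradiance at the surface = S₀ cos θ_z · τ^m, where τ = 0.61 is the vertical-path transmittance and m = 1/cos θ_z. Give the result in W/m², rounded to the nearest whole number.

With φ = 61.8°, δ = -0.4°, H = -35.70°: sin φ sin δ = -0.0062, cos φ cos δ cos H = 0.3837, so cos θ_z = 0.3775.
Air mass m = 1/cos θ_z = 1/0.3775 = 2.649; τ^m = 0.61^2.649 = 0.2700.
Surface direct beam = 1370 × 0.3775 × 0.2700 = 139.64 W/m².

140 W/m²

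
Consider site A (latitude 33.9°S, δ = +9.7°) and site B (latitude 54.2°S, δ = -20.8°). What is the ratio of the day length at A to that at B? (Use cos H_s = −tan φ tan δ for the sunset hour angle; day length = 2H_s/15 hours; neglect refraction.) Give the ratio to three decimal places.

0.685

A: H_s = arccos(−tan -33.9° · tan 9.7°) = 83.40°, so 2H_s/15 = 11.1200 h.
B: H_s = arccos(−tan -54.2° · tan -20.8°) = 121.78°, so 2H_s/15 = 16.2373 h.
Ratio A/B = 11.1200 / 16.2373 = 0.6848.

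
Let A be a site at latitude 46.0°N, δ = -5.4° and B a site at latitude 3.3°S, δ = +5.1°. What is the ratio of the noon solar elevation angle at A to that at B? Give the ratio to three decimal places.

A: 90° − |46.0 − (-5.4)| = 38.60°.
B: 90° − |-3.3 − (5.1)| = 81.60°.
Ratio A/B = 38.6000 / 81.6000 = 0.4730.

0.473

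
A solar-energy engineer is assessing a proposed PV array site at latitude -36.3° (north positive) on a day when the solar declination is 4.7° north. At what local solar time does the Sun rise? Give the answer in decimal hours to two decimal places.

6.23 h

−tan φ tan δ = −(-0.7346)(0.0822) = 0.0604; H_s = arccos(0.0604) = 86.54°.
Sunrise is at 12 − H_s/15 = 12 − 5.769 = 6.231 h local solar time.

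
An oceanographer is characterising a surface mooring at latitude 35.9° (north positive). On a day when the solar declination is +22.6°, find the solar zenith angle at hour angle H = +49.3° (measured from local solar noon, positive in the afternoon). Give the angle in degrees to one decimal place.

44.5°

With φ = 35.9°, δ = 22.6°, H = 49.30°: sin φ sin δ = 0.2253, cos φ cos δ cos H = 0.4877, so cos θ_z = 0.7130.
θ_z = arccos(0.7130) = 44.52°.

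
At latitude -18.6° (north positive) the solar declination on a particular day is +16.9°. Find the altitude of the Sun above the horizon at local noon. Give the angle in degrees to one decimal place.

At local solar noon the hour angle is zero, so the elevation is 90° − |φ − δ| = 90° − |-18.6° − (16.9°)| = 90° − 35.5° = 54.5°.

54.5°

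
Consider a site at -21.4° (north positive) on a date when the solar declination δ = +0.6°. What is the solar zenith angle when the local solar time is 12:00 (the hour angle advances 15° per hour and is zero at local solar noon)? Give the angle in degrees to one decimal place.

22.0°

Hour angle H = 15° × (12 − 12) = 0.00°.
With φ = -21.4°, δ = 0.6°, H = 0.00°: sin φ sin δ = -0.0038, cos φ cos δ cos H = 0.9310, so cos θ_z = 0.9272.
θ_z = arccos(0.9272) = 22.00°.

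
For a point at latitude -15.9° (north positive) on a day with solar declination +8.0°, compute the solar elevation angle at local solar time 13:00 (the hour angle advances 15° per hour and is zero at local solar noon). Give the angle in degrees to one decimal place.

61.9°

Hour angle H = 15° × (13 − 12) = 15.00°.
cos θ_z = sin φ sin δ + cos φ cos δ cos H = (-0.2740)(0.1392) + (0.9617)(0.9903)(0.9659) = 0.8818.
θ_z = arccos(0.8818) = 28.14°, so the elevation is 90° − 28.14° = 61.86°.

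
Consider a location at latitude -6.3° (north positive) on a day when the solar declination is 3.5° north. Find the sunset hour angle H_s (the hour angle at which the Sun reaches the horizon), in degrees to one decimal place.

cos H_s = −tan(-6.3°) · tan(3.5°) = 0.0068, so H_s = arccos(0.0068) = 89.61°.

89.6°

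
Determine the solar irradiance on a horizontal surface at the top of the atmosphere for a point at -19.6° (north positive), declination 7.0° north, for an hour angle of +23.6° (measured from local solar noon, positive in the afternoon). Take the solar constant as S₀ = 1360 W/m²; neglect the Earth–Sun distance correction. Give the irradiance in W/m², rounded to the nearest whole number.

1110 W/m²

With φ = -19.6°, δ = 7.0°, H = 23.60°: sin φ sin δ = -0.0409, cos φ cos δ cos H = 0.8568, so cos θ_z = 0.8159.
Top-of-atmosphere irradiance = S₀ cos θ_z = 1360 × 0.8159 = 1109.62 W/m².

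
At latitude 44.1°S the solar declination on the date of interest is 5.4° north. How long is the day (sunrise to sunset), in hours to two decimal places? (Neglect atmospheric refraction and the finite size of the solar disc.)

11.30 hours

cos H_s = −tan(-44.1°) · tan(5.4°) = 0.0916, so H_s = arccos(0.0916) = 84.74°.
Day length = 2 H_s / 15° h⁻¹ = 169.48° / 15 = 11.299 h.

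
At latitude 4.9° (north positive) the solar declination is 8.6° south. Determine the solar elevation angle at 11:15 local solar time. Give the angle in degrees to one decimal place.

72.4°

Hour angle H = 15° × (11.25 − 12) = -11.25°.
With φ = 4.9°, δ = -8.6°, H = -11.25°: sin φ sin δ = -0.0128, cos φ cos δ cos H = 0.9662, so cos θ_z = 0.9534.
θ_z = arccos(0.9534) = 17.56°, so the elevation is 90° − 17.56° = 72.44°.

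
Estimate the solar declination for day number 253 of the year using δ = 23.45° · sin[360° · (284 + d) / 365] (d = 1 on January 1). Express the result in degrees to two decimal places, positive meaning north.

+4.22°

360 × (284 + 253) / 365 = 529.644°; sin(529.644°) = 0.1798.
δ = 23.45 × 0.1798 = 4.216° ≈ +4.22°.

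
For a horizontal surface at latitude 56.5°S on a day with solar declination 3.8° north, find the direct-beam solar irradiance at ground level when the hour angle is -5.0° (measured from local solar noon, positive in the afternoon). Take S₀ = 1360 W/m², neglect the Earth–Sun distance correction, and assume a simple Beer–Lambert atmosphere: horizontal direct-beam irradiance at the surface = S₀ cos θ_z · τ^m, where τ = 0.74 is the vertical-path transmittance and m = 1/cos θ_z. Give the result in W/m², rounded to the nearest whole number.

364 W/m²

cos θ_z = sin φ sin δ + cos φ cos δ cos H = (-0.8339)(0.0663) + (0.5519)(0.9978)(0.9962) = 0.4933.
Air mass m = 1/cos θ_z = 1/0.4933 = 2.027; τ^m = 0.74^2.027 = 0.5432.
Surface direct beam = 1360 × 0.4933 × 0.5432 = 364.43 W/m².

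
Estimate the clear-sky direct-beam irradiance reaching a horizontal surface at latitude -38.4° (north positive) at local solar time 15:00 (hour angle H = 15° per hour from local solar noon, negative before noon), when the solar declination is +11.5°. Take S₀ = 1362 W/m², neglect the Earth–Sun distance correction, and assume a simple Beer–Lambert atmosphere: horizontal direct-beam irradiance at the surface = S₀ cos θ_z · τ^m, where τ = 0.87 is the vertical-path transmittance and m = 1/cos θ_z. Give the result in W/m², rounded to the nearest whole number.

410 W/m²

Hour angle H = 15° × (15 − 12) = 45.00°.
cos θ_z = sin φ sin δ + cos φ cos δ cos H = (-0.6211)(0.1994) + (0.7837)(0.9799)(0.7071) = 0.4192.
Air mass m = 1/cos θ_z = 1/0.4192 = 2.385; τ^m = 0.87^2.385 = 0.7174.
Surface direct beam = 1362 × 0.4192 × 0.7174 = 409.60 W/m².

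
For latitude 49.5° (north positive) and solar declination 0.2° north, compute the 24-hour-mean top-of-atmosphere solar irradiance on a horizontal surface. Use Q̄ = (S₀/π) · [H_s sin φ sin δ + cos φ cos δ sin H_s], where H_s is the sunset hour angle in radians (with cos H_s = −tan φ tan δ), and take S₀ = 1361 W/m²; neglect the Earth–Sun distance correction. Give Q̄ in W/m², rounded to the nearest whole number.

283 W/m²

The sunset hour angle satisfies cos H_s = −tan φ tan δ = -0.0041, giving H_s = 90.23°. In radians, H_s = 1.5748.
H_s sin φ sin δ = 1.5748 × 0.7604 × 0.0035 = 0.0042.
cos φ cos δ sin H_s = 0.6494 × 1.0000 × 1.0000 = 0.6494.
Q̄ = (1361/π) × (0.0042 + 0.6494) = 433.22 × 0.6536 = 283.15 W/m².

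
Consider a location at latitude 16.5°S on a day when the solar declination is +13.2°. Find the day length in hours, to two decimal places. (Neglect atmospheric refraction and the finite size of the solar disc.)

The sunset hour angle satisfies cos H_s = −tan φ tan δ = 0.0695, giving H_s = 86.01°.
Day length = 2 H_s / 15° h⁻¹ = 172.02° / 15 = 11.468 h.

11.47 hours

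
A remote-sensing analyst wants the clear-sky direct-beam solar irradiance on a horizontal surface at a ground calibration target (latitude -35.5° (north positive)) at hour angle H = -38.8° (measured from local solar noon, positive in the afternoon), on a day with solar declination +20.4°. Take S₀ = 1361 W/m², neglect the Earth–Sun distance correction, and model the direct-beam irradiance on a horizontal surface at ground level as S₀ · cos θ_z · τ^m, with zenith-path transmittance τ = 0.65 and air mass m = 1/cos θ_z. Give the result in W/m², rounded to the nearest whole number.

178 W/m²

cos θ_z = sin φ sin δ + cos φ cos δ cos H = (-0.5807)(0.3486) + (0.8141)(0.9373)(0.7793) = 0.3922.
Air mass m = 1/cos θ_z = 1/0.3922 = 2.550; τ^m = 0.65^2.550 = 0.3334.
Surface direct beam = 1361 × 0.3922 × 0.3334 = 177.96 W/m².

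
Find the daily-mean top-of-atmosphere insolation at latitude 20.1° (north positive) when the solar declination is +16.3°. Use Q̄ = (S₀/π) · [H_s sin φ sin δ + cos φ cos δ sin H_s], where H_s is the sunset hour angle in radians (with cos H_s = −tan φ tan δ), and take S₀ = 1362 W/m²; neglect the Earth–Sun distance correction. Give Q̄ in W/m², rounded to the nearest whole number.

cos H_s = −tan(20.1°) · tan(16.3°) = -0.1070, so H_s = arccos(-0.1070) = 96.14°. In radians, H_s = 1.6780.
H_s sin φ sin δ = 1.6780 × 0.3437 × 0.2807 = 0.1619.
cos φ cos δ sin H_s = 0.9391 × 0.9598 × 0.9943 = 0.8962.
Q̄ = (1362/π) × (0.1619 + 0.8962) = 433.54 × 1.0581 = 458.73 W/m².

459 W/m²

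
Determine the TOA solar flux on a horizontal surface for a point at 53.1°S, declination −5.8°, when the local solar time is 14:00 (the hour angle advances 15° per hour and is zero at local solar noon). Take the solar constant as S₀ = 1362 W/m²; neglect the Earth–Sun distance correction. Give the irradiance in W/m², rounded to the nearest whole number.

Hour angle H = 15° × (14 − 12) = 30.00°.
cos θ_z = sin(-53.1°) sin(-5.8°) + cos(-53.1°) cos(-5.8°) cos(30.00°) = 0.0808 + 0.5173 = 0.5981.
Top-of-atmosphere irradiance = S₀ cos θ_z = 1362 × 0.5981 = 814.61 W/m².

815 W/m²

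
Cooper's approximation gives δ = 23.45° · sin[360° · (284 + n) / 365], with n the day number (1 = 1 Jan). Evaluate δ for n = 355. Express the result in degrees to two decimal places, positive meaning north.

360 × (284 + 355) / 365 = 630.247°; sin(630.247°) = -1.0000.
δ = 23.45 × -1.0000 = -23.450° ≈ -23.45°.

-23.45°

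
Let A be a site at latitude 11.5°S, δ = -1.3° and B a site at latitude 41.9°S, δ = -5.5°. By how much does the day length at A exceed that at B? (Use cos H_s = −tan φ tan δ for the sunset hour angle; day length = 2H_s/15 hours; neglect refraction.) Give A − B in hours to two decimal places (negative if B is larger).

A: H_s = arccos(−tan -11.5° · tan -1.3°) = 90.26°, so 2H_s/15 = 12.0347 h.
B: H_s = arccos(−tan -41.9° · tan -5.5°) = 94.96°, so 2H_s/15 = 12.6613 h.
A − B = 12.0347 − 12.6613 = -0.6266 h.

-0.63 h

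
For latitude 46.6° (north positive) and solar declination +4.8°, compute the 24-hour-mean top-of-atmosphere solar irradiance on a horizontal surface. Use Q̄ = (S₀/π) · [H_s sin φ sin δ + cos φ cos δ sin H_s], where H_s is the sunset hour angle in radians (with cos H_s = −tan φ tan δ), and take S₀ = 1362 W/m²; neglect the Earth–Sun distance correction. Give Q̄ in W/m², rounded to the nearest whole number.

cos H_s = −tan(46.6°) · tan(4.8°) = -0.0888, so H_s = arccos(-0.0888) = 95.09°. In radians, H_s = 1.6596.
H_s sin φ sin δ = 1.6596 × 0.7266 × 0.0837 = 0.1009.
cos φ cos δ sin H_s = 0.6871 × 0.9965 × 0.9961 = 0.6820.
Q̄ = (1362/π) × (0.1009 + 0.6820) = 433.54 × 0.7829 = 339.42 W/m².

339 W/m²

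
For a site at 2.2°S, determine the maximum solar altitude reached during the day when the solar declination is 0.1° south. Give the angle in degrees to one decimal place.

At local solar noon the hour angle is zero, so the elevation is 90° − |φ − δ| = 90° − |-2.2° − (-0.1°)| = 90° − 2.1° = 87.9°.

87.9°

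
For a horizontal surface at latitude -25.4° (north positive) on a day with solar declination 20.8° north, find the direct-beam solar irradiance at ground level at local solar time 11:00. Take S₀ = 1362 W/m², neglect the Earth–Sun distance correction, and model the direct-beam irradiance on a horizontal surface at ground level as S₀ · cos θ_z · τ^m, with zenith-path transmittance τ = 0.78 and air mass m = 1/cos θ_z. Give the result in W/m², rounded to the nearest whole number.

621 W/m²

Hour angle H = 15° × (11 − 12) = -15.00°.
cos θ_z = sin φ sin δ + cos φ cos δ cos H = (-0.4289)(0.3551) + (0.9033)(0.9348)(0.9659) = 0.6633.
Air mass m = 1/cos θ_z = 1/0.6633 = 1.508; τ^m = 0.78^1.508 = 0.6875.
Surface direct beam = 1362 × 0.6633 × 0.6875 = 621.10 W/m².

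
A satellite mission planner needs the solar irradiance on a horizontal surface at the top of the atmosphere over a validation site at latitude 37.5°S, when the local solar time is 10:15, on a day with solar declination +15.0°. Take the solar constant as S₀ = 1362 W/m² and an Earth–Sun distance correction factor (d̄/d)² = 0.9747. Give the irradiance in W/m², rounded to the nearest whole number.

703 W/m²

Hour angle H = 15° × (10.25 − 12) = -26.25°.
cos θ_z = sin(-37.5°) sin(15.0°) + cos(-37.5°) cos(15.0°) cos(-26.25°) = -0.1576 + 0.6873 = 0.5297.
Top-of-atmosphere irradiance = S₀ (d̄/d)² cos θ_z = 1362 × 0.9747 × 0.5297 = 703.20 W/m².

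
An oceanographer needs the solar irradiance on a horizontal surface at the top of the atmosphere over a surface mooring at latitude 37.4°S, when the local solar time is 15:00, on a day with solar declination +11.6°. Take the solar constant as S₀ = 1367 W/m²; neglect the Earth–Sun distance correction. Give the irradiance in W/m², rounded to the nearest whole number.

585 W/m²

Hour angle H = 15° × (15 − 12) = 45.00°.
cos θ_z = sin(-37.4°) sin(11.6°) + cos(-37.4°) cos(11.6°) cos(45.00°) = -0.1221 + 0.5503 = 0.4282.
Top-of-atmosphere irradiance = S₀ cos θ_z = 1367 × 0.4282 = 585.35 W/m².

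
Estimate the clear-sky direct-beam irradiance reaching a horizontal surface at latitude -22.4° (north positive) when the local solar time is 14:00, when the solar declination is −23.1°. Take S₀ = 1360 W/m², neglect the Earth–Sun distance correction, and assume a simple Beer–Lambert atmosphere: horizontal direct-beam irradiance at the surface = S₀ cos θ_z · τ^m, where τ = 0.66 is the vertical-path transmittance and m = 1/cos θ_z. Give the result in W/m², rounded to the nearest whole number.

Hour angle H = 15° × (14 − 12) = 30.00°.
With φ = -22.4°, δ = -23.1°, H = 30.00°: sin φ sin δ = 0.1495, cos φ cos δ cos H = 0.7365, so cos θ_z = 0.8860.
Air mass m = 1/cos θ_z = 1/0.8860 = 1.129; τ^m = 0.66^1.129 = 0.6256.
Surface direct beam = 1360 × 0.8860 × 0.6256 = 753.82 W/m².

754 W/m²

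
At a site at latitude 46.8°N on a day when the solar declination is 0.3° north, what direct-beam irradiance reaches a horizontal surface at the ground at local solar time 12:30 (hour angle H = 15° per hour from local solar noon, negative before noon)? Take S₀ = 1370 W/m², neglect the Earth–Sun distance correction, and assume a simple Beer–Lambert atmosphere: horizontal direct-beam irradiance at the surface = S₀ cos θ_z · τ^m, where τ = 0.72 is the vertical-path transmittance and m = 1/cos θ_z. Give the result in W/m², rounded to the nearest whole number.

578 W/m²

Hour angle H = 15° × (12.5 − 12) = 7.50°.
cos θ_z = sin φ sin δ + cos φ cos δ cos H = (0.7290)(0.0052) + (0.6845)(1.0000)(0.9914) = 0.6824.
Air mass m = 1/cos θ_z = 1/0.6824 = 1.465; τ^m = 0.72^1.465 = 0.6180.
Surface direct beam = 1370 × 0.6824 × 0.6180 = 577.76 W/m².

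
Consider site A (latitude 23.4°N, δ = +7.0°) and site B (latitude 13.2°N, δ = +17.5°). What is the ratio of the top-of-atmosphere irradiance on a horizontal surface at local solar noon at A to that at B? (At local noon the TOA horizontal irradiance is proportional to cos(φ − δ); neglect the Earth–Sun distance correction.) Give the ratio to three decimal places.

0.962

A: cos θ_z = cos(23.4° − (7.0°)) = 0.9593.
B: cos θ_z = cos(13.2° − (17.5°)) = 0.9972.
Ratio A/B = 0.9593 / 0.9972 = 0.9620.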